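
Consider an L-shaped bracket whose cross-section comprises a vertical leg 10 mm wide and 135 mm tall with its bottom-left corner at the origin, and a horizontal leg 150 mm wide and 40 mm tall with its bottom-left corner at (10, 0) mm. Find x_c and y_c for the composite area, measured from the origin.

x_c = 70.31 mm, y_c = 28.72 mm

Part | A | x̄ᵢ | ȳᵢ | A·x̄ᵢ | A·ȳᵢ
vertical leg | 1350.00 | 5.00 | 67.50 | 6750.00 | 91125.00
horizontal leg | 6000.00 | 85.00 | 20.00 | 510000.00 | 120000.00
Σ | 7350.00 |  |  | 516750.00 | 211125.00
x_c = 516750.00 / 7350.00 = 70.31 mm
y_c = 211125.00 / 7350.00 = 28.72 mm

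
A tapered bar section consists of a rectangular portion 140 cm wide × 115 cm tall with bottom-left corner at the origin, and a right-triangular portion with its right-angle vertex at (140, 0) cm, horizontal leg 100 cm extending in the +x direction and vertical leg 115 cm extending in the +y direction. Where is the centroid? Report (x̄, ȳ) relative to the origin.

rectangular portion: A = 140 × 115 = 16100.00, centroid at (70.00, 57.50).
triangular portion: A = ½·100·115 = 5750.00, centroid at (173.33, 38.33).
ΣA = 21850.00 cm², ΣAx̄ = 2123666.67 cm³, ΣAȳ = 1146166.67 cm³.
x̄ = 2123666.67/21850.00 = 97.19 cm; ȳ = 1146166.67/21850.00 = 52.46 cm.

x̄ = 97.19 cm, ȳ = 52.46 cm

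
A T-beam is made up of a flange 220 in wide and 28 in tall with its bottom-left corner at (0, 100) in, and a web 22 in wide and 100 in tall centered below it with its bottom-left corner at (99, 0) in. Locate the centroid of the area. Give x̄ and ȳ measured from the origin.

Part | A | x̄ᵢ | ȳᵢ | A·x̄ᵢ | A·ȳᵢ
web | 2200.00 | 110.00 | 50.00 | 242000.00 | 110000.00
flange | 6160.00 | 110.00 | 114.00 | 677600.00 | 702240.00
Σ | 8360.00 |  |  | 919600.00 | 812240.00
x̄ = 919600.00 / 8360.00 = 110.00 in
ȳ = 812240.00 / 8360.00 = 97.16 in

x̄ = 110.00 in, ȳ = 97.16 in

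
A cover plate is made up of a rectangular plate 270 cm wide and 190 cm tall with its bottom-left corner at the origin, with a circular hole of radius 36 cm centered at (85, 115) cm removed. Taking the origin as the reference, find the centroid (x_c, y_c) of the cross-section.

x_c = 139.31 cm, y_c = 93.28 cm

Part | A | x̄ᵢ | ȳᵢ | A·x̄ᵢ | A·ȳᵢ
plate | 51300.00 | 135.00 | 95.00 | 6925500.00 | 4873500.00
hole | -4071.50 | 85.00 | 115.00 | -346077.85 | -468222.97
Σ | 47228.50 |  |  | 6579422.15 | 4405277.03
x_c = 6579422.15 / 47228.50 = 139.31 cm
y_c = 4405277.03 / 47228.50 = 93.28 cm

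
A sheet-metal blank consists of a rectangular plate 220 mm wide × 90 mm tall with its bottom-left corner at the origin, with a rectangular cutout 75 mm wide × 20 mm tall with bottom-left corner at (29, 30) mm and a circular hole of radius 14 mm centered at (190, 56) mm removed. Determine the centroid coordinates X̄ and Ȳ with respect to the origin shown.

X̄ = 110.90 mm, Ȳ = 45.04 mm

Part | A | x̄ᵢ | ȳᵢ | A·x̄ᵢ | A·ȳᵢ
plate | 19800.00 | 110.00 | 45.00 | 2178000.00 | 891000.00
hole 1 | -1500.00 | 66.50 | 40.00 | -99750.00 | -60000.00
hole 2 | -615.75 | 190.00 | 56.00 | -116992.91 | -34482.12
Σ | 17684.25 |  |  | 1961257.09 | 796517.88
X̄ = 1961257.09 / 17684.25 = 110.90 mm
Ȳ = 796517.88 / 17684.25 = 45.04 mm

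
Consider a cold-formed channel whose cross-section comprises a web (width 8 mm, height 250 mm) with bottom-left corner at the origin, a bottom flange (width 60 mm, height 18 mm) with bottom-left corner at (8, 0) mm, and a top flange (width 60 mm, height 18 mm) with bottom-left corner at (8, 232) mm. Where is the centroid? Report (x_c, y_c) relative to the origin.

x_c = 21.65 mm, y_c = 125.00 mm

web: A = 8 × 250 = 2000.00, centroid at (4.00, 125.00).
bottom flange: A = 60 × 18 = 1080.00, centroid at (38.00, 9.00).
top flange: A = 60 × 18 = 1080.00, centroid at (38.00, 241.00).
ΣA = 4160.00 mm²
ΣAx_c = (2000.00)(4.00) + (1080.00)(38.00) + (1080.00)(38.00) = 90080.00 mm³
ΣAy_c = (2000.00)(125.00) + (1080.00)(9.00) + (1080.00)(241.00) = 520000.00 mm³
x_c = 90080.00 / 4160.00 = 21.65 mm
y_c = 520000.00 / 4160.00 = 125.00 mm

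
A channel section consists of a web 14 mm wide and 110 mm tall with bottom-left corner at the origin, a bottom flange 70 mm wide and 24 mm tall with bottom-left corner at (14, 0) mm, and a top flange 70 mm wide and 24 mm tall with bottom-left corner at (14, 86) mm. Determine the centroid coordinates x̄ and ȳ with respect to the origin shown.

web: A = 14 × 110 = 1540.00, centroid at (7.00, 55.00).
bottom flange: A = 70 × 24 = 1680.00, centroid at (49.00, 12.00).
top flange: A = 70 × 24 = 1680.00, centroid at (49.00, 98.00).
ΣA = 4900.00 mm²
ΣAx̄ = (1540.00)(7.00) + (1680.00)(49.00) + (1680.00)(49.00) = 175420.00 mm³
ΣAȳ = (1540.00)(55.00) + (1680.00)(12.00) + (1680.00)(98.00) = 269500.00 mm³
x̄ = 175420.00 / 4900.00 = 35.80 mm
ȳ = 269500.00 / 4900.00 = 55.00 mm

x̄ = 35.80 mm, ȳ = 55.00 mm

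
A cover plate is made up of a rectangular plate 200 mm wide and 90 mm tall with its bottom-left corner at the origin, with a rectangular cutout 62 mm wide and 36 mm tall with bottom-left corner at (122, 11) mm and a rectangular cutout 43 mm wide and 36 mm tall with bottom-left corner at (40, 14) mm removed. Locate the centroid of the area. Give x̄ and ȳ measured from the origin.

x̄ = 95.87 mm, ȳ = 48.93 mm

plate: A = 200 × 90 = 18000.00, centroid at (100.00, 45.00).
hole 1: A = −(62 × 36) = -2232.00, centroid at (153.00, 29.00).
hole 2: A = −(43 × 36) = -1548.00, centroid at (61.50, 32.00).
ΣA = 14220.00 mm²
ΣAx̄ = (18000.00)(100.00) + (-2232.00)(153.00) + (-1548.00)(61.50) = 1363302.00 mm³
ΣAȳ = (18000.00)(45.00) + (-2232.00)(29.00) + (-1548.00)(32.00) = 695736.00 mm³
x̄ = 1363302.00 / 14220.00 = 95.87 mm
ȳ = 695736.00 / 14220.00 = 48.93 mm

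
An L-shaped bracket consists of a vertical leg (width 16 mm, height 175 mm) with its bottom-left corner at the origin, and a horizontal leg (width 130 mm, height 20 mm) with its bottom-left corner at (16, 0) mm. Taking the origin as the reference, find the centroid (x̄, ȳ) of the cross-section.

x̄ = 43.15 mm, ȳ = 50.19 mm

vertical leg: A = 16 × 175 = 2800.00, centroid at (8.00, 87.50).
horizontal leg: A = 130 × 20 = 2600.00, centroid at (81.00, 10.00).
ΣA = 5400.00 mm², ΣAx̄ = 233000.00 mm³, ΣAȳ = 271000.00 mm³.
x̄ = 233000.00/5400.00 = 43.15 mm; ȳ = 271000.00/5400.00 = 50.19 mm.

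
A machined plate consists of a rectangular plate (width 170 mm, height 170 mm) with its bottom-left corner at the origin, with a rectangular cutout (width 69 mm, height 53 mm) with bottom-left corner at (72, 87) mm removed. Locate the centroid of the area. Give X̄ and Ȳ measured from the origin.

plate: A = 170 × 170 = 28900.00, centroid at (85.00, 85.00).
hole: A = −(69 × 53) = -3657.00, centroid at (106.50, 113.50).
ΣA = 25243.00 mm², ΣAX̄ = 2067029.50 mm³, ΣAȲ = 2041430.50 mm³.
X̄ = 2067029.50/25243.00 = 81.89 mm; Ȳ = 2041430.50/25243.00 = 80.87 mm.

X̄ = 81.89 mm, Ȳ = 80.87 mm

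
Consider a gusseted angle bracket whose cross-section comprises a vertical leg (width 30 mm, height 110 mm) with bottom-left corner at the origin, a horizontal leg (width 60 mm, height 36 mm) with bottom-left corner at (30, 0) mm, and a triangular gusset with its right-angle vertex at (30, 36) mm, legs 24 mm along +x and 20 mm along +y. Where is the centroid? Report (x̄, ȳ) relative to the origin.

x̄ = 33.02 mm, ȳ = 40.46 mm

vertical leg: A = 30 × 110 = 3300.00, centroid at (15.00, 55.00).
horizontal leg: A = 60 × 36 = 2160.00, centroid at (60.00, 18.00).
gusset: A = ½·24·20 = 240.00, centroid at (38.00, 42.67).
ΣA = 5700.00 mm², ΣAx̄ = 188220.00 mm³, ΣAȳ = 230620.00 mm³.
x̄ = 188220.00/5700.00 = 33.02 mm; ȳ = 230620.00/5700.00 = 40.46 mm.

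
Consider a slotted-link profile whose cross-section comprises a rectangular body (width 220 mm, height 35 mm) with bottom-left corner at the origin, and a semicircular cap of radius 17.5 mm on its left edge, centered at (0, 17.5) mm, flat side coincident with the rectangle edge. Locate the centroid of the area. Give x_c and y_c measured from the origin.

x_c = 103.10 mm, y_c = 17.50 mm

rectangular body: A = 220 × 35 = 7700.00, centroid at (110.00, 17.50).
semicircular end: A = ½π·17.5² = 481.06, centroid at (-7.43, 17.50).
ΣA = 8181.06 mm²
ΣAx_c = (7700.00)(110.00) + (481.06)(-7.43) = 843427.08 mm³
ΣAy_c = (7700.00)(17.50) + (481.06)(17.50) = 143168.49 mm³
x_c = 843427.08 / 8181.06 = 103.10 mm
y_c = 143168.49 / 8181.06 = 17.50 mm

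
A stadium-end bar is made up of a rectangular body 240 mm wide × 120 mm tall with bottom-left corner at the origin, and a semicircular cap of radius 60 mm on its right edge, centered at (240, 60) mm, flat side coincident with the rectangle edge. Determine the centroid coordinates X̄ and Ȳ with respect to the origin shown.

X̄ = 143.87 mm, Ȳ = 60.00 mm

Part | A | x̄ᵢ | ȳᵢ | A·x̄ᵢ | A·ȳᵢ
rectangular body | 28800.00 | 120.00 | 60.00 | 3456000.00 | 1728000.00
semicircular end | 5654.87 | 265.46 | 60.00 | 1501168.03 | 339292.01
Σ | 34454.87 |  |  | 4957168.03 | 2067292.01
X̄ = 4957168.03 / 34454.87 = 143.87 mm
Ȳ = 2067292.01 / 34454.87 = 60.00 mm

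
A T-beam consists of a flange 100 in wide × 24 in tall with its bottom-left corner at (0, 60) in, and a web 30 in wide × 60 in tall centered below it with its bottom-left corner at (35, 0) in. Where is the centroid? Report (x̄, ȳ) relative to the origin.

Part | A | x̄ᵢ | ȳᵢ | A·x̄ᵢ | A·ȳᵢ
web | 1800.00 | 50.00 | 30.00 | 90000.00 | 54000.00
flange | 2400.00 | 50.00 | 72.00 | 120000.00 | 172800.00
Σ | 4200.00 |  |  | 210000.00 | 226800.00
x̄ = 210000.00 / 4200.00 = 50.00 in
ȳ = 226800.00 / 4200.00 = 54.00 in

x̄ = 50.00 in, ȳ = 54.00 in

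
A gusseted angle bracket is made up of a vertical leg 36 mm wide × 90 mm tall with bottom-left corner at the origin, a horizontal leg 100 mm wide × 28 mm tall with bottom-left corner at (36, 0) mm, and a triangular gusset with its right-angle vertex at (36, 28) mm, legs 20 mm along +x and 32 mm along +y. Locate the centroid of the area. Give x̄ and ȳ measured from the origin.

x̄ = 49.18 mm, ȳ = 31.03 mm

vertical leg: A = 36 × 90 = 3240.00, centroid at (18.00, 45.00).
horizontal leg: A = 100 × 28 = 2800.00, centroid at (86.00, 14.00).
gusset: A = ½·20·32 = 320.00, centroid at (42.67, 38.67).
ΣA = 6360.00 mm², ΣAx̄ = 312773.33 mm³, ΣAȳ = 197373.33 mm³.
x̄ = 312773.33/6360.00 = 49.18 mm; ȳ = 197373.33/6360.00 = 31.03 mm.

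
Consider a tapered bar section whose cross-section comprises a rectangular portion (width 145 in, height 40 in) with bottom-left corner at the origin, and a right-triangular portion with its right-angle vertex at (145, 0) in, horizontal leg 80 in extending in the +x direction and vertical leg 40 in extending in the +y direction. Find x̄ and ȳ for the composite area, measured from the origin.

x̄ = 93.94 in, ȳ = 18.56 in

rectangular portion: A = 145 × 40 = 5800.00, centroid at (72.50, 20.00).
triangular portion: A = ½·80·40 = 1600.00, centroid at (171.67, 13.33).
ΣA = 7400.00 in²
ΣAx̄ = (5800.00)(72.50) + (1600.00)(171.67) = 695166.67 in³
ΣAȳ = (5800.00)(20.00) + (1600.00)(13.33) = 137333.33 in³
x̄ = 695166.67 / 7400.00 = 93.94 in
ȳ = 137333.33 / 7400.00 = 18.56 in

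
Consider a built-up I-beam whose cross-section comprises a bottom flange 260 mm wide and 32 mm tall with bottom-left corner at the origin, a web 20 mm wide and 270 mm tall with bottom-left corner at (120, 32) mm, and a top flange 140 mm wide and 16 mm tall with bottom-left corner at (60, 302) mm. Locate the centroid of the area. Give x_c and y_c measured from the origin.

x_c = 130.00 mm, y_c = 108.35 mm

Part | A | x̄ᵢ | ȳᵢ | A·x̄ᵢ | A·ȳᵢ
bottom flange | 8320.00 | 130.00 | 16.00 | 1081600.00 | 133120.00
web | 5400.00 | 130.00 | 167.00 | 702000.00 | 901800.00
top flange | 2240.00 | 130.00 | 310.00 | 291200.00 | 694400.00
Σ | 15960.00 |  |  | 2074800.00 | 1729320.00
x_c = 2074800.00 / 15960.00 = 130.00 mm
y_c = 1729320.00 / 15960.00 = 108.35 mm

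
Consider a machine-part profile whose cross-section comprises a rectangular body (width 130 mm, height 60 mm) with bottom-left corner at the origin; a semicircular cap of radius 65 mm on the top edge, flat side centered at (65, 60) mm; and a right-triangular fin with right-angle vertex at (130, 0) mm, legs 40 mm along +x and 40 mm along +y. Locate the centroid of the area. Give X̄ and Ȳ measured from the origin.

X̄ = 69.11 mm, Ȳ = 54.21 mm

rectangular body: A = 130 × 60 = 7800.00, centroid at (65.00, 30.00).
semicircular top: A = ½π·65² = 6636.61, centroid at (65.00, 87.59).
triangular fin: A = ½·40·40 = 800.00, centroid at (143.33, 13.33).
ΣA = 15236.61 mm²
ΣAX̄ = (7800.00)(65.00) + (6636.61)(65.00) + (800.00)(143.33) = 1053046.61 mm³
ΣAȲ = (7800.00)(30.00) + (6636.61)(87.59) + (800.00)(13.33) = 825946.87 mm³
X̄ = 1053046.61 / 15236.61 = 69.11 mm
Ȳ = 825946.87 / 15236.61 = 54.21 mm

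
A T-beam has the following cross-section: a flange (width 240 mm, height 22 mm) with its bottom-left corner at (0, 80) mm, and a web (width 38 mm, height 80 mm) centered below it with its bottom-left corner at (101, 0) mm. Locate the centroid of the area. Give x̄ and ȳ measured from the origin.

web: A = 38 × 80 = 3040.00, centroid at (120.00, 40.00).
flange: A = 240 × 22 = 5280.00, centroid at (120.00, 91.00).
ΣA = 8320.00 mm², ΣAx̄ = 998400.00 mm³, ΣAȳ = 602080.00 mm³.
x̄ = 998400.00/8320.00 = 120.00 mm; ȳ = 602080.00/8320.00 = 72.37 mm.

x̄ = 120.00 mm, ȳ = 72.37 mm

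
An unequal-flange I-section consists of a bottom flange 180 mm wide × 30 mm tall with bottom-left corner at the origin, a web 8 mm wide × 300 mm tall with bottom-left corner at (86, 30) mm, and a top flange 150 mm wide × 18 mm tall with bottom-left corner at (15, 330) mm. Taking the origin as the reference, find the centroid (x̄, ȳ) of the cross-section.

bottom flange: A = 180 × 30 = 5400.00, centroid at (90.00, 15.00).
web: A = 8 × 300 = 2400.00, centroid at (90.00, 180.00).
top flange: A = 150 × 18 = 2700.00, centroid at (90.00, 339.00).
ΣA = 10500.00 mm², ΣAx̄ = 945000.00 mm³, ΣAȳ = 1428300.00 mm³.
x̄ = 945000.00/10500.00 = 90.00 mm; ȳ = 1428300.00/10500.00 = 136.03 mm.

x̄ = 90.00 mm, ȳ = 136.03 mm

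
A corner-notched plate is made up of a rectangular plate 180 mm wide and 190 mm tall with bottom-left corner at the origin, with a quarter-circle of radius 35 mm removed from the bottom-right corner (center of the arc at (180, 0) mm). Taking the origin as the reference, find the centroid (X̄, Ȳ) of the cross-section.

Part | A | x̄ᵢ | ȳᵢ | A·x̄ᵢ | A·ȳᵢ
plate | 34200.00 | 90.00 | 95.00 | 3078000.00 | 3249000.00
removed quarter-circle | -962.11 | 165.15 | 14.85 | -158888.63 | -14291.67
Σ | 33237.89 |  |  | 2919111.37 | 3234708.33
X̄ = 2919111.37 / 33237.89 = 87.82 mm
Ȳ = 3234708.33 / 33237.89 = 97.32 mm

X̄ = 87.82 mm, Ȳ = 97.32 mm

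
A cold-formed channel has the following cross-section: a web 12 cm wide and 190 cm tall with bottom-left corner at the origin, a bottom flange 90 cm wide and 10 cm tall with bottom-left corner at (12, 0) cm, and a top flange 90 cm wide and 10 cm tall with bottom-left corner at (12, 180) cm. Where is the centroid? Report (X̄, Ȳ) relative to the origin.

Part | A | x̄ᵢ | ȳᵢ | A·x̄ᵢ | A·ȳᵢ
web | 2280.00 | 6.00 | 95.00 | 13680.00 | 216600.00
bottom flange | 900.00 | 57.00 | 5.00 | 51300.00 | 4500.00
top flange | 900.00 | 57.00 | 185.00 | 51300.00 | 166500.00
Σ | 4080.00 |  |  | 116280.00 | 387600.00
X̄ = 116280.00 / 4080.00 = 28.50 cm
Ȳ = 387600.00 / 4080.00 = 95.00 cm

X̄ = 28.50 cm, Ȳ = 95.00 cm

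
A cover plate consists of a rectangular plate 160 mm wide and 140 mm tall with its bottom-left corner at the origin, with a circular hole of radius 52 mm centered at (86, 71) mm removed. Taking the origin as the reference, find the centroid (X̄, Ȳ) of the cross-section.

X̄ = 76.33 mm, Ȳ = 69.39 mm

Part | A | x̄ᵢ | ȳᵢ | A·x̄ᵢ | A·ȳᵢ
plate | 22400.00 | 80.00 | 70.00 | 1792000.00 | 1568000.00
hole | -8494.87 | 86.00 | 71.00 | -730558.52 | -603135.52
Σ | 13905.13 |  |  | 1061441.48 | 964864.48
X̄ = 1061441.48 / 13905.13 = 76.33 mm
Ȳ = 964864.48 / 13905.13 = 69.39 mm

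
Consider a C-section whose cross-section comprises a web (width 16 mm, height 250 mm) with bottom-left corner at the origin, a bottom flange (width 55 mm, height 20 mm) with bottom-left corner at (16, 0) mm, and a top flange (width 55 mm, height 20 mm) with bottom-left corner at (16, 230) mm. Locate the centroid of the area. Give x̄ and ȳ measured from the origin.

x̄ = 20.60 mm, ȳ = 125.00 mm

Part | A | x̄ᵢ | ȳᵢ | A·x̄ᵢ | A·ȳᵢ
web | 4000.00 | 8.00 | 125.00 | 32000.00 | 500000.00
bottom flange | 1100.00 | 43.50 | 10.00 | 47850.00 | 11000.00
top flange | 1100.00 | 43.50 | 240.00 | 47850.00 | 264000.00
Σ | 6200.00 |  |  | 127700.00 | 775000.00
x̄ = 127700.00 / 6200.00 = 20.60 mm
ȳ = 775000.00 / 6200.00 = 125.00 mm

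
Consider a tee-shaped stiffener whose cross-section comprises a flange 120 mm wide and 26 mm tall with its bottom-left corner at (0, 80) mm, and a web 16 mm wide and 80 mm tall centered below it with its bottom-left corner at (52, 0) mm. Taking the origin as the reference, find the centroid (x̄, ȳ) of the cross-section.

Part | A | x̄ᵢ | ȳᵢ | A·x̄ᵢ | A·ȳᵢ
web | 1280.00 | 60.00 | 40.00 | 76800.00 | 51200.00
flange | 3120.00 | 60.00 | 93.00 | 187200.00 | 290160.00
Σ | 4400.00 |  |  | 264000.00 | 341360.00
x̄ = 264000.00 / 4400.00 = 60.00 mm
ȳ = 341360.00 / 4400.00 = 77.58 mm

x̄ = 60.00 mm, ȳ = 77.58 mm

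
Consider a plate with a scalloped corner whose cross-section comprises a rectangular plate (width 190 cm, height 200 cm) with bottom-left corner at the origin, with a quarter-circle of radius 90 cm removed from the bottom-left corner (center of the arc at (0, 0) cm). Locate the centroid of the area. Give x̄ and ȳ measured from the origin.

x̄ = 106.42 cm, ȳ = 112.43 cm

plate: A = 190 × 200 = 38000.00, centroid at (95.00, 100.00).
removed quarter-circle: A = −¼π·90² = -6361.73, centroid at (38.20, 38.20).
ΣA = 31638.27 cm², ΣAx̄ = 3367000.00 cm³, ΣAȳ = 3557000.00 cm³.
x̄ = 3367000.00/31638.27 = 106.42 cm; ȳ = 3557000.00/31638.27 = 112.43 cm.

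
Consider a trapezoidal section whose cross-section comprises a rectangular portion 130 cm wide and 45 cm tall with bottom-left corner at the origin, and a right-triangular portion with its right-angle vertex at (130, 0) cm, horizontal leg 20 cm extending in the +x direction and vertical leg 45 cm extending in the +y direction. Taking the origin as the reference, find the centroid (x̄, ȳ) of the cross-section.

x̄ = 70.12 cm, ȳ = 21.96 cm

Part | A | x̄ᵢ | ȳᵢ | A·x̄ᵢ | A·ȳᵢ
rectangular portion | 5850.00 | 65.00 | 22.50 | 380250.00 | 131625.00
triangular portion | 450.00 | 136.67 | 15.00 | 61500.00 | 6750.00
Σ | 6300.00 |  |  | 441750.00 | 138375.00
x̄ = 441750.00 / 6300.00 = 70.12 cm
ȳ = 138375.00 / 6300.00 = 21.96 cm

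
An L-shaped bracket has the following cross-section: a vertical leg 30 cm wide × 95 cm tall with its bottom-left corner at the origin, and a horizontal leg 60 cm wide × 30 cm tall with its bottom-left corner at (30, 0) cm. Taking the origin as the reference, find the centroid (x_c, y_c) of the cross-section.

Part | A | x̄ᵢ | ȳᵢ | A·x̄ᵢ | A·ȳᵢ
vertical leg | 2850.00 | 15.00 | 47.50 | 42750.00 | 135375.00
horizontal leg | 1800.00 | 60.00 | 15.00 | 108000.00 | 27000.00
Σ | 4650.00 |  |  | 150750.00 | 162375.00
x_c = 150750.00 / 4650.00 = 32.42 cm
y_c = 162375.00 / 4650.00 = 34.92 cm

x_c = 32.42 cm, y_c = 34.92 cm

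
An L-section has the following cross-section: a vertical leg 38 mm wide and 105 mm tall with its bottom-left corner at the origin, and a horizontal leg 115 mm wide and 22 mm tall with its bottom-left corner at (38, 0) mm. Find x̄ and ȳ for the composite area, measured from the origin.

x̄ = 48.68 mm, ȳ = 36.40 mm

vertical leg: A = 38 × 105 = 3990.00, centroid at (19.00, 52.50).
horizontal leg: A = 115 × 22 = 2530.00, centroid at (95.50, 11.00).
ΣA = 6520.00 mm²
ΣAx̄ = (3990.00)(19.00) + (2530.00)(95.50) = 317425.00 mm³
ΣAȳ = (3990.00)(52.50) + (2530.00)(11.00) = 237305.00 mm³
x̄ = 317425.00 / 6520.00 = 48.68 mm
ȳ = 237305.00 / 6520.00 = 36.40 mm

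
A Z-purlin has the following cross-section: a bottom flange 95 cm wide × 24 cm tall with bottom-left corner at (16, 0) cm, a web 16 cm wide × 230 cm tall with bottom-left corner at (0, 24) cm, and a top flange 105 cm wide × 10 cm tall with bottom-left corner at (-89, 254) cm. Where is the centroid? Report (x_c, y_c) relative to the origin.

bottom flange: A = 95 × 24 = 2280.00, centroid at (63.50, 12.00).
web: A = 16 × 230 = 3680.00, centroid at (8.00, 139.00).
top flange: A = 105 × 10 = 1050.00, centroid at (-36.50, 259.00).
ΣA = 7010.00 cm²
ΣAx_c = (2280.00)(63.50) + (3680.00)(8.00) + (1050.00)(-36.50) = 135895.00 cm³
ΣAy_c = (2280.00)(12.00) + (3680.00)(139.00) + (1050.00)(259.00) = 810830.00 cm³
x_c = 135895.00 / 7010.00 = 19.39 cm
y_c = 810830.00 / 7010.00 = 115.67 cm

x_c = 19.39 cm, y_c = 115.67 cm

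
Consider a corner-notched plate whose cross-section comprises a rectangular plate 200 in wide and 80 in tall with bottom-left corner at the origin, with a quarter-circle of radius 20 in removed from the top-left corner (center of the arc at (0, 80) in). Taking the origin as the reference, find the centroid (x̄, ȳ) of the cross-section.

x̄ = 101.83 in, ȳ = 39.37 in

plate: A = 200 × 80 = 16000.00, centroid at (100.00, 40.00).
removed quarter-circle: A = −¼π·20² = -314.16, centroid at (8.49, 71.51).
ΣA = 15685.84 in², ΣAx̄ = 1597333.33 in³, ΣAȳ = 617533.93 in³.
x̄ = 1597333.33/15685.84 = 101.83 in; ȳ = 617533.93/15685.84 = 39.37 in.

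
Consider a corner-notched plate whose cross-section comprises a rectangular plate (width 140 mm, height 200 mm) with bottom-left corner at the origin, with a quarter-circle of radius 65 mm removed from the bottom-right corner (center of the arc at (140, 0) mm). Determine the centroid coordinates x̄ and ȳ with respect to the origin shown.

x̄ = 64.30 mm, ȳ = 109.74 mm

plate: A = 140 × 200 = 28000.00, centroid at (70.00, 100.00).
removed quarter-circle: A = −¼π·65² = -3318.31, centroid at (112.41, 27.59).
ΣA = 24681.69 mm², ΣAx̄ = 1586978.65 mm³, ΣAȳ = 2708458.33 mm³.
x̄ = 1586978.65/24681.69 = 64.30 mm; ȳ = 2708458.33/24681.69 = 109.74 mm.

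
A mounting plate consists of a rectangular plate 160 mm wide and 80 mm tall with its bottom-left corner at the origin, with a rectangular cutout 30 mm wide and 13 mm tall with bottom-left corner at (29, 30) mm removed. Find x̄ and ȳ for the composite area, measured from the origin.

x̄ = 81.13 mm, ȳ = 40.11 mm

Part | A | x̄ᵢ | ȳᵢ | A·x̄ᵢ | A·ȳᵢ
plate | 12800.00 | 80.00 | 40.00 | 1024000.00 | 512000.00
hole | -390.00 | 44.00 | 36.50 | -17160.00 | -14235.00
Σ | 12410.00 |  |  | 1006840.00 | 497765.00
x̄ = 1006840.00 / 12410.00 = 81.13 mm
ȳ = 497765.00 / 12410.00 = 40.11 mm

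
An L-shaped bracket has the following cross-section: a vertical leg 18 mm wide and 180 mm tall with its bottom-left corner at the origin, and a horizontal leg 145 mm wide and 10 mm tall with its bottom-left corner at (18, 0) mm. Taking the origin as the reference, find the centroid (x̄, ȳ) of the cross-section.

x̄ = 34.20 mm, ȳ = 63.72 mm

vertical leg: A = 18 × 180 = 3240.00, centroid at (9.00, 90.00).
horizontal leg: A = 145 × 10 = 1450.00, centroid at (90.50, 5.00).
ΣA = 4690.00 mm², ΣAx̄ = 160385.00 mm³, ΣAȳ = 298850.00 mm³.
x̄ = 160385.00/4690.00 = 34.20 mm; ȳ = 298850.00/4690.00 = 63.72 mm.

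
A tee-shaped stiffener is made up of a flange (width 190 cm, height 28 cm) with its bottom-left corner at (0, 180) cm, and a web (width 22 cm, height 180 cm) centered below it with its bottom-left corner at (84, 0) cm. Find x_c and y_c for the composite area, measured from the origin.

x_c = 95.00 cm, y_c = 149.62 cm

Part | A | x̄ᵢ | ȳᵢ | A·x̄ᵢ | A·ȳᵢ
web | 3960.00 | 95.00 | 90.00 | 376200.00 | 356400.00
flange | 5320.00 | 95.00 | 194.00 | 505400.00 | 1032080.00
Σ | 9280.00 |  |  | 881600.00 | 1388480.00
x_c = 881600.00 / 9280.00 = 95.00 cm
y_c = 1388480.00 / 9280.00 = 149.62 cm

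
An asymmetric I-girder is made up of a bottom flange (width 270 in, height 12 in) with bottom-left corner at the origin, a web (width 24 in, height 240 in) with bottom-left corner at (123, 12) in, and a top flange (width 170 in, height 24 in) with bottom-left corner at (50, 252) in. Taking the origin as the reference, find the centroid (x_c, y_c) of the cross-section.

x_c = 135.00 in, y_c = 141.96 in

bottom flange: A = 270 × 12 = 3240.00, centroid at (135.00, 6.00).
web: A = 24 × 240 = 5760.00, centroid at (135.00, 132.00).
top flange: A = 170 × 24 = 4080.00, centroid at (135.00, 264.00).
ΣA = 13080.00 in²
ΣAx_c = (3240.00)(135.00) + (5760.00)(135.00) + (4080.00)(135.00) = 1765800.00 in³
ΣAy_c = (3240.00)(6.00) + (5760.00)(132.00) + (4080.00)(264.00) = 1856880.00 in³
x_c = 1765800.00 / 13080.00 = 135.00 in
y_c = 1856880.00 / 13080.00 = 141.96 in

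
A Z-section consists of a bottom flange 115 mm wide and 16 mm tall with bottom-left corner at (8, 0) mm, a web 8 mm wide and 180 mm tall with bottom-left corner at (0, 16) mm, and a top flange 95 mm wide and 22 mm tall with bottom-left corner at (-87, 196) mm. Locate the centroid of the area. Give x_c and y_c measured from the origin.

bottom flange: A = 115 × 16 = 1840.00, centroid at (65.50, 8.00).
web: A = 8 × 180 = 1440.00, centroid at (4.00, 106.00).
top flange: A = 95 × 22 = 2090.00, centroid at (-39.50, 207.00).
ΣA = 5370.00 mm²
ΣAx_c = (1840.00)(65.50) + (1440.00)(4.00) + (2090.00)(-39.50) = 43725.00 mm³
ΣAy_c = (1840.00)(8.00) + (1440.00)(106.00) + (2090.00)(207.00) = 599990.00 mm³
x_c = 43725.00 / 5370.00 = 8.14 mm
y_c = 599990.00 / 5370.00 = 111.73 mm

x_c = 8.14 mm, y_c = 111.73 mm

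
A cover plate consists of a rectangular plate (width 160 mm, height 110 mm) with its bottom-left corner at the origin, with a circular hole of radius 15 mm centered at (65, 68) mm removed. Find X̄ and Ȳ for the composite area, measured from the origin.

X̄ = 80.63 mm, Ȳ = 54.46 mm

plate: A = 160 × 110 = 17600.00, centroid at (80.00, 55.00).
hole: A = −π·15² = -706.86, centroid at (65.00, 68.00).
ΣA = 16893.14 mm²
ΣAX̄ = (17600.00)(80.00) + (-706.86)(65.00) = 1362054.21 mm³
ΣAȲ = (17600.00)(55.00) + (-706.86)(68.00) = 919933.63 mm³
X̄ = 1362054.21 / 16893.14 = 80.63 mm
Ȳ = 919933.63 / 16893.14 = 54.46 mm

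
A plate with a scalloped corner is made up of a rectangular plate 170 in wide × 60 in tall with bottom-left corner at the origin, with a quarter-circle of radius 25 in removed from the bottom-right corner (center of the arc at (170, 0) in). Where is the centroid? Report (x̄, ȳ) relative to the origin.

plate: A = 170 × 60 = 10200.00, centroid at (85.00, 30.00).
removed quarter-circle: A = −¼π·25² = -490.87, centroid at (159.39, 10.61).
ΣA = 9709.13 in², ΣAx̄ = 788759.78 in³, ΣAȳ = 300791.67 in³.
x̄ = 788759.78/9709.13 = 81.24 in; ȳ = 300791.67/9709.13 = 30.98 in.

x̄ = 81.24 in, ȳ = 30.98 in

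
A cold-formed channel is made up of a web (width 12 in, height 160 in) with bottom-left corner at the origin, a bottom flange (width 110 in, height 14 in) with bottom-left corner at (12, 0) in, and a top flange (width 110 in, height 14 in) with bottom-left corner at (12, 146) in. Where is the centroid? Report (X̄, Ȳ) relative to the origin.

web: A = 12 × 160 = 1920.00, centroid at (6.00, 80.00).
bottom flange: A = 110 × 14 = 1540.00, centroid at (67.00, 7.00).
top flange: A = 110 × 14 = 1540.00, centroid at (67.00, 153.00).
ΣA = 5000.00 in²
ΣAX̄ = (1920.00)(6.00) + (1540.00)(67.00) + (1540.00)(67.00) = 217880.00 in³
ΣAȲ = (1920.00)(80.00) + (1540.00)(7.00) + (1540.00)(153.00) = 400000.00 in³
X̄ = 217880.00 / 5000.00 = 43.58 in
Ȳ = 400000.00 / 5000.00 = 80.00 in

X̄ = 43.58 in, Ȳ = 80.00 in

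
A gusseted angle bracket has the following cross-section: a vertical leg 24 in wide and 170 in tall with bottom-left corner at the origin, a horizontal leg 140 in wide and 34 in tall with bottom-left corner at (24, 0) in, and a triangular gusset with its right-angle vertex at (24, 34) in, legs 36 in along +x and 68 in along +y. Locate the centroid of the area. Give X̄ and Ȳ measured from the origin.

vertical leg: A = 24 × 170 = 4080.00, centroid at (12.00, 85.00).
horizontal leg: A = 140 × 34 = 4760.00, centroid at (94.00, 17.00).
gusset: A = ½·36·68 = 1224.00, centroid at (36.00, 56.67).
ΣA = 10064.00 in², ΣAX̄ = 540464.00 in³, ΣAȲ = 497080.00 in³.
X̄ = 540464.00/10064.00 = 53.70 in; Ȳ = 497080.00/10064.00 = 49.39 in.

X̄ = 53.70 in, Ȳ = 49.39 in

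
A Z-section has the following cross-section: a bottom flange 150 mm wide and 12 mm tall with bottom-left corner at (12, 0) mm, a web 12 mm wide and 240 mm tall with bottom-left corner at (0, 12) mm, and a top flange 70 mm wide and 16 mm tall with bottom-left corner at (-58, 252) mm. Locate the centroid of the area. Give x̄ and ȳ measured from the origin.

x̄ = 25.54 mm, ȳ = 117.61 mm

Part | A | x̄ᵢ | ȳᵢ | A·x̄ᵢ | A·ȳᵢ
bottom flange | 1800.00 | 87.00 | 6.00 | 156600.00 | 10800.00
web | 2880.00 | 6.00 | 132.00 | 17280.00 | 380160.00
top flange | 1120.00 | -23.00 | 260.00 | -25760.00 | 291200.00
Σ | 5800.00 |  |  | 148120.00 | 682160.00
x̄ = 148120.00 / 5800.00 = 25.54 mm
ȳ = 682160.00 / 5800.00 = 117.61 mm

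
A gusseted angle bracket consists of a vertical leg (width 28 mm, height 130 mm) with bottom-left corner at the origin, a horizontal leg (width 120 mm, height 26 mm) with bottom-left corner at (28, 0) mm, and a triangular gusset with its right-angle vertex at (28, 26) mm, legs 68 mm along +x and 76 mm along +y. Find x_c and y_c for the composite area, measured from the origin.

x_c = 48.85 mm, y_c = 43.86 mm

vertical leg: A = 28 × 130 = 3640.00, centroid at (14.00, 65.00).
horizontal leg: A = 120 × 26 = 3120.00, centroid at (88.00, 13.00).
gusset: A = ½·68·76 = 2584.00, centroid at (50.67, 51.33).
ΣA = 9344.00 mm²
ΣAx_c = (3640.00)(14.00) + (3120.00)(88.00) + (2584.00)(50.67) = 456442.67 mm³
ΣAy_c = (3640.00)(65.00) + (3120.00)(13.00) + (2584.00)(51.33) = 409805.33 mm³
x_c = 456442.67 / 9344.00 = 48.85 mm
y_c = 409805.33 / 9344.00 = 43.86 mm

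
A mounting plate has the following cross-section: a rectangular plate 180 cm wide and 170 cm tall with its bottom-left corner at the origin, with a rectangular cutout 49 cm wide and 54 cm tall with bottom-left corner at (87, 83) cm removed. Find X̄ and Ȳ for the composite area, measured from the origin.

X̄ = 87.96 cm, Ȳ = 82.63 cm

Part | A | x̄ᵢ | ȳᵢ | A·x̄ᵢ | A·ȳᵢ
plate | 30600.00 | 90.00 | 85.00 | 2754000.00 | 2601000.00
hole | -2646.00 | 111.50 | 110.00 | -295029.00 | -291060.00
Σ | 27954.00 |  |  | 2458971.00 | 2309940.00
X̄ = 2458971.00 / 27954.00 = 87.96 cm
Ȳ = 2309940.00 / 27954.00 = 82.63 cm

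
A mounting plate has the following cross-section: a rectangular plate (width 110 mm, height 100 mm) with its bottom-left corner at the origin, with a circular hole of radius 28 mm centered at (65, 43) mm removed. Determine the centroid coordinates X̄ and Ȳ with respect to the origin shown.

plate: A = 110 × 100 = 11000.00, centroid at (55.00, 50.00).
hole: A = −π·28² = -2463.01, centroid at (65.00, 43.00).
ΣA = 8536.99 mm²
ΣAX̄ = (11000.00)(55.00) + (-2463.01)(65.00) = 444904.44 mm³
ΣAȲ = (11000.00)(50.00) + (-2463.01)(43.00) = 444090.63 mm³
X̄ = 444904.44 / 8536.99 = 52.11 mm
Ȳ = 444090.63 / 8536.99 = 52.02 mm

X̄ = 52.11 mm, Ȳ = 52.02 mm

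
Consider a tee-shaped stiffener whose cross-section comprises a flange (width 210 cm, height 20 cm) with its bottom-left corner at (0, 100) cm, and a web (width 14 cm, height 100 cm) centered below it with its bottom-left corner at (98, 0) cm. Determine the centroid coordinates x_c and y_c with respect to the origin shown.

x_c = 105.00 cm, y_c = 95.00 cm

web: A = 14 × 100 = 1400.00, centroid at (105.00, 50.00).
flange: A = 210 × 20 = 4200.00, centroid at (105.00, 110.00).
ΣA = 5600.00 cm²
ΣAx_c = (1400.00)(105.00) + (4200.00)(105.00) = 588000.00 cm³
ΣAy_c = (1400.00)(50.00) + (4200.00)(110.00) = 532000.00 cm³
x_c = 588000.00 / 5600.00 = 105.00 cm
y_c = 532000.00 / 5600.00 = 95.00 cm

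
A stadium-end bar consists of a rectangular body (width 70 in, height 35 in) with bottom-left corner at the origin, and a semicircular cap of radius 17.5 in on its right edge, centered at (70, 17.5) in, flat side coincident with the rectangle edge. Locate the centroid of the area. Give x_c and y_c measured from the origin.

Part | A | x̄ᵢ | ȳᵢ | A·x̄ᵢ | A·ȳᵢ
rectangular body | 2450.00 | 35.00 | 17.50 | 85750.00 | 42875.00
semicircular end | 481.06 | 77.43 | 17.50 | 37246.86 | 8418.49
Σ | 2931.06 |  |  | 122996.86 | 51293.49
x_c = 122996.86 / 2931.06 = 41.96 in
y_c = 51293.49 / 2931.06 = 17.50 in

x_c = 41.96 in, y_c = 17.50 in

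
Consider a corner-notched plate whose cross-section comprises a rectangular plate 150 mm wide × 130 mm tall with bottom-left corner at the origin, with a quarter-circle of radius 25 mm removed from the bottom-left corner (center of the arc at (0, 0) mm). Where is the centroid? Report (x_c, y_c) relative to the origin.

x_c = 76.66 mm, y_c = 66.40 mm

plate: A = 150 × 130 = 19500.00, centroid at (75.00, 65.00).
removed quarter-circle: A = −¼π·25² = -490.87, centroid at (10.61, 10.61).
ΣA = 19009.13 mm², ΣAx_c = 1457291.67 mm³, ΣAy_c = 1262291.67 mm³.
x_c = 1457291.67/19009.13 = 76.66 mm; y_c = 1262291.67/19009.13 = 66.40 mm.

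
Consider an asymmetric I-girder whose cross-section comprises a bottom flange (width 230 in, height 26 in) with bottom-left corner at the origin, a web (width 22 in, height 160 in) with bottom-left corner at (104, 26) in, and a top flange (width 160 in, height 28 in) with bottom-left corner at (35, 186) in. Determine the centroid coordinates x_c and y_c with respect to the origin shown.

bottom flange: A = 230 × 26 = 5980.00, centroid at (115.00, 13.00).
web: A = 22 × 160 = 3520.00, centroid at (115.00, 106.00).
top flange: A = 160 × 28 = 4480.00, centroid at (115.00, 200.00).
ΣA = 13980.00 in², ΣAx_c = 1607700.00 in³, ΣAy_c = 1346860.00 in³.
x_c = 1607700.00/13980.00 = 115.00 in; y_c = 1346860.00/13980.00 = 96.34 in.

x_c = 115.00 in, y_c = 96.34 in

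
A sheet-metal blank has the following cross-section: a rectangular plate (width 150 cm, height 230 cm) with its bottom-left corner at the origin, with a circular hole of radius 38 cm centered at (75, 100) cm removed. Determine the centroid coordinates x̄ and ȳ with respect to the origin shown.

plate: A = 150 × 230 = 34500.00, centroid at (75.00, 115.00).
hole: A = −π·38² = -4536.46, centroid at (75.00, 100.00).
ΣA = 29963.54 cm²
ΣAx̄ = (34500.00)(75.00) + (-4536.46)(75.00) = 2247265.52 cm³
ΣAȳ = (34500.00)(115.00) + (-4536.46)(100.00) = 3513854.02 cm³
x̄ = 2247265.52 / 29963.54 = 75.00 cm
ȳ = 3513854.02 / 29963.54 = 117.27 cm

x̄ = 75.00 cm, ȳ = 117.27 cm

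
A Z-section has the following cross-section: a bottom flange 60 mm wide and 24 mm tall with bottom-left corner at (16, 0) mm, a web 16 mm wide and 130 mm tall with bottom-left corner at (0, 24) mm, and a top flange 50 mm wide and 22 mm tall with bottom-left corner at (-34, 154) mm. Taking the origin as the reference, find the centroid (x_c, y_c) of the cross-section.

x_c = 15.80 mm, y_c = 83.10 mm

Part | A | x̄ᵢ | ȳᵢ | A·x̄ᵢ | A·ȳᵢ
bottom flange | 1440.00 | 46.00 | 12.00 | 66240.00 | 17280.00
web | 2080.00 | 8.00 | 89.00 | 16640.00 | 185120.00
top flange | 1100.00 | -9.00 | 165.00 | -9900.00 | 181500.00
Σ | 4620.00 |  |  | 72980.00 | 383900.00
x_c = 72980.00 / 4620.00 = 15.80 mm
y_c = 383900.00 / 4620.00 = 83.10 mm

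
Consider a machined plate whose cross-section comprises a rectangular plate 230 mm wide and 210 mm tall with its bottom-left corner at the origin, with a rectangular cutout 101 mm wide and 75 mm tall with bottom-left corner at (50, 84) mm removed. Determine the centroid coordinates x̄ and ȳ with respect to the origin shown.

x̄ = 117.70 mm, ȳ = 101.93 mm

plate: A = 230 × 210 = 48300.00, centroid at (115.00, 105.00).
hole: A = −(101 × 75) = -7575.00, centroid at (100.50, 121.50).
ΣA = 40725.00 mm², ΣAx̄ = 4793212.50 mm³, ΣAȳ = 4151137.50 mm³.
x̄ = 4793212.50/40725.00 = 117.70 mm; ȳ = 4151137.50/40725.00 = 101.93 mm.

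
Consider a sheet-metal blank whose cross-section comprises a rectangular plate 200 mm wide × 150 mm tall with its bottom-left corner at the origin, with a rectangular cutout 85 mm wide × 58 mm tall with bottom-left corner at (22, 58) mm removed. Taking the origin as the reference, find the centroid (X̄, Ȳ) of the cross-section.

X̄ = 106.98 mm, Ȳ = 72.64 mm

plate: A = 200 × 150 = 30000.00, centroid at (100.00, 75.00).
hole: A = −(85 × 58) = -4930.00, centroid at (64.50, 87.00).
ΣA = 25070.00 mm²
ΣAX̄ = (30000.00)(100.00) + (-4930.00)(64.50) = 2682015.00 mm³
ΣAȲ = (30000.00)(75.00) + (-4930.00)(87.00) = 1821090.00 mm³
X̄ = 2682015.00 / 25070.00 = 106.98 mm
Ȳ = 1821090.00 / 25070.00 = 72.64 mm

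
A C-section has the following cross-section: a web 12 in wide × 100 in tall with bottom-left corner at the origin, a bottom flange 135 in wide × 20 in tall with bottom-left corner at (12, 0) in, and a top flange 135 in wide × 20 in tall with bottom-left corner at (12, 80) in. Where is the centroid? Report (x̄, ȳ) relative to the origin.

web: A = 12 × 100 = 1200.00, centroid at (6.00, 50.00).
bottom flange: A = 135 × 20 = 2700.00, centroid at (79.50, 10.00).
top flange: A = 135 × 20 = 2700.00, centroid at (79.50, 90.00).
ΣA = 6600.00 in²
ΣAx̄ = (1200.00)(6.00) + (2700.00)(79.50) + (2700.00)(79.50) = 436500.00 in³
ΣAȳ = (1200.00)(50.00) + (2700.00)(10.00) + (2700.00)(90.00) = 330000.00 in³
x̄ = 436500.00 / 6600.00 = 66.14 in
ȳ = 330000.00 / 6600.00 = 50.00 in

x̄ = 66.14 in, ȳ = 50.00 in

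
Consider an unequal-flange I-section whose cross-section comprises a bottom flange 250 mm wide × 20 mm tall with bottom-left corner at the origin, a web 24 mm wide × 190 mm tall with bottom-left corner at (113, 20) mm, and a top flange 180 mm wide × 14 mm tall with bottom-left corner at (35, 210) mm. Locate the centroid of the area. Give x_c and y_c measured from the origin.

bottom flange: A = 250 × 20 = 5000.00, centroid at (125.00, 10.00).
web: A = 24 × 190 = 4560.00, centroid at (125.00, 115.00).
top flange: A = 180 × 14 = 2520.00, centroid at (125.00, 217.00).
ΣA = 12080.00 mm², ΣAx_c = 1510000.00 mm³, ΣAy_c = 1121240.00 mm³.
x_c = 1510000.00/12080.00 = 125.00 mm; y_c = 1121240.00/12080.00 = 92.82 mm.

x_c = 125.00 mm, y_c = 92.82 mm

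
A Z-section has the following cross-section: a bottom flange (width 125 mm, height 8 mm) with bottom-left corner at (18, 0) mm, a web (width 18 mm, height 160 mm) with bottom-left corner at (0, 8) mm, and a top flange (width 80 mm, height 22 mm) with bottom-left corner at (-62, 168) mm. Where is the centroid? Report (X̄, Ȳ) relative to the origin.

X̄ = 12.00 mm, Ȳ = 101.50 mm

bottom flange: A = 125 × 8 = 1000.00, centroid at (80.50, 4.00).
web: A = 18 × 160 = 2880.00, centroid at (9.00, 88.00).
top flange: A = 80 × 22 = 1760.00, centroid at (-22.00, 179.00).
ΣA = 5640.00 mm²
ΣAX̄ = (1000.00)(80.50) + (2880.00)(9.00) + (1760.00)(-22.00) = 67700.00 mm³
ΣAȲ = (1000.00)(4.00) + (2880.00)(88.00) + (1760.00)(179.00) = 572480.00 mm³
X̄ = 67700.00 / 5640.00 = 12.00 mm
Ȳ = 572480.00 / 5640.00 = 101.50 mm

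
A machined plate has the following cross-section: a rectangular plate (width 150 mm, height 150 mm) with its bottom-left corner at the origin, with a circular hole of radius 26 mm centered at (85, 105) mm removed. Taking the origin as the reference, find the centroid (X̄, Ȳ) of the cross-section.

X̄ = 73.96 mm, Ȳ = 71.87 mm

plate: A = 150 × 150 = 22500.00, centroid at (75.00, 75.00).
hole: A = −π·26² = -2123.72, centroid at (85.00, 105.00).
ΣA = 20376.28 mm²
ΣAX̄ = (22500.00)(75.00) + (-2123.72)(85.00) = 1506984.09 mm³
ΣAȲ = (22500.00)(75.00) + (-2123.72)(105.00) = 1464509.75 mm³
X̄ = 1506984.09 / 20376.28 = 73.96 mm
Ȳ = 1464509.75 / 20376.28 = 71.87 mm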